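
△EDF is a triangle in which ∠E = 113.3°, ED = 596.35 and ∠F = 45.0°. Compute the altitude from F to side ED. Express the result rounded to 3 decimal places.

h_F ≈ 286.401

The third angle is ∠D = 180° − ∠F − ∠E = 21.70°.
Law of sines: DF = ED·sin E/sin F ≈ 774.59.
Law of sines: FE = ED·sin D/sin F ≈ 311.83.
Area = ½·ED·DF·sin D ≈ 85398.
The altitude from F has length 2·area/ED ≈ 286.4.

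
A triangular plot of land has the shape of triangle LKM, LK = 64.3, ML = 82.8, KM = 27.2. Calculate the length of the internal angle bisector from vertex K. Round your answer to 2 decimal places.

17.80

By the law of cosines, cos K = (LK² + KM² − ML²) / (2·LK·KM) ≈ -0.56648, so ∠K ≈ 124.51°.
The bisector from K has length 2·LK·KM·cos(∠K/2)/(LK+KM) ≈ 17.798.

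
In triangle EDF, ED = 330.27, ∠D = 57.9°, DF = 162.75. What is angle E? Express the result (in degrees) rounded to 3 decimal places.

By the law of cosines, FE² = ED² + DF² − 2·ED·DF·cos D = 78439, so FE ≈ 280.07.
Law of cosines again: cos E = (FE² + ED² − DF²)/(2·FE·ED) ≈ 0.87044, so ∠E ≈ 29.49°.

∠E ≈ 29.490°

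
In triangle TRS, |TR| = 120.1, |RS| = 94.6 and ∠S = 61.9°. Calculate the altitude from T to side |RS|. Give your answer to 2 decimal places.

Law of sines: sin T = |RS|·sin S/|TR| ≈ 0.69483.
Since |TR| ≥ |RS|, only the acute value applies: ∠T ≈ 44.01°.
Then ∠R = 180° − ∠S − ∠T ≈ 74.09°.
Law of sines gives |ST| = |TR|·sin R/sin S ≈ 130.93.
Area = ½·|TR|·|RS|·sin R ≈ 5463.
The altitude from T has length 2·area/|RS| ≈ 115.5.

115.50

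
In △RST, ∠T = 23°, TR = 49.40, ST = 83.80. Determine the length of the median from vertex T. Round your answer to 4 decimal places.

m_T ≈ 65.3530

By the law of cosines, RS² = ST² + TR² − 2·ST·TR·cos T = 1841.5, so RS ≈ 42.913.
Median from T: ½√(2·ST² + 2·TR² − RS²) ≈ 65.353.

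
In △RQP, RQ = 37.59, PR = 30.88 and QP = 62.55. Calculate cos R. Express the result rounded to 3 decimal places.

By the law of cosines, cos R = (PR² + RQ² − QP²) / (2·PR·RQ) ≈ -0.66590, so ∠R ≈ 2.299 rad.

cos R ≈ -0.666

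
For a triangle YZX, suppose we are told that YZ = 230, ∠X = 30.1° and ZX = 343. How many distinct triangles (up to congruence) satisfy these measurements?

ZX·sin X = 343·sin(30.1°) ≈ 172.
Since ZX sin X < YZ < ZX (172 < 230 < 343), two triangles exist.

2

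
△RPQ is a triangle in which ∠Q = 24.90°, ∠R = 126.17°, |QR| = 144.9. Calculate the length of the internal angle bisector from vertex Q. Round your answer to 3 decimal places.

t_Q ≈ 176.951

The third angle is ∠P = 180° − ∠Q − ∠R = 28.93°.
Law of sines: |PQ| = |QR|·sin R/sin P ≈ 241.81.
Law of sines: |RP| = |QR|·sin Q/sin P ≈ 126.12.
The bisector from Q has length 2·|PQ|·|QR|·cos(∠Q/2)/(|PQ|+|QR|) ≈ 176.95.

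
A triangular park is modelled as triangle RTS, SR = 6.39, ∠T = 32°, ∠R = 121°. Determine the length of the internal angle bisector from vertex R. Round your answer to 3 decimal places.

The third angle is ∠S = 180° − ∠R − ∠T = 27.00°.
Law of sines: TS = SR·sin R/sin T ≈ 10.336.
Law of sines: RT = SR·sin S/sin T ≈ 5.4744.
The bisector from R has length 2·SR·RT·cos(∠R/2)/(SR+RT) ≈ 2.9038.

t_R ≈ 2.904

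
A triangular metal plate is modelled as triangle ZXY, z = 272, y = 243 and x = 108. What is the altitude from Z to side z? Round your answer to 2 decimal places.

96.30

Semiperimeter s = (272 + 108 + 243)/2 = 311.5.
Heron's formula: area = √(311.5·39.5·203.5·68.5) ≈ 13096.
The altitude from Z has length 2·area/z ≈ 96.298.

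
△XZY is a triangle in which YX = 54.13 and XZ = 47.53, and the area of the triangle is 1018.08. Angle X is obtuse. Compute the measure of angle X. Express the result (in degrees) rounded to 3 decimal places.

127.682

From area = ½·YX·XZ·sin X, we get sin X = 2·area/(YX·XZ) ≈ 0.79142.
Taking the obtuse solution, ∠X ≈ 127.68°.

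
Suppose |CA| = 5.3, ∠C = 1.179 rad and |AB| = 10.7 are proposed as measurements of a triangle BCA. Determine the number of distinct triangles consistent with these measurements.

1

|CA|·sin C = 5.3·sin(1.179 rad) ≈ 4.898.
Since |AB| ≥ |CA|, exactly one triangle exists.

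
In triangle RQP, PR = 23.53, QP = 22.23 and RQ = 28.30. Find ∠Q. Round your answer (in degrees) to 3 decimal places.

By the law of cosines, cos Q = (RQ² + QP² − PR²) / (2·RQ·QP) ≈ 0.58925, so ∠Q ≈ 53.90°.

∠Q ≈ 53.896°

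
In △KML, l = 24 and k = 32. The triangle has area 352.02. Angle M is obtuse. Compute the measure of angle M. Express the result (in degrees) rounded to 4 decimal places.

From area = ½·l·k·sin M, we get sin M = 2·area/(l·k) ≈ 0.91672.
Taking the obtuse solution, ∠M ≈ 113.55°.

∠M ≈ 113.5490°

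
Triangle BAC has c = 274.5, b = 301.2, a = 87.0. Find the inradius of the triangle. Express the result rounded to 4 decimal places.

Semiperimeter s = (301.2 + 87 + 274.5)/2 = 331.35.
Heron's formula: area = √(331.35·30.15·244.35·56.85) ≈ 11780.
Inradius = area/s = 11780/331.35 ≈ 35.553.

35.5526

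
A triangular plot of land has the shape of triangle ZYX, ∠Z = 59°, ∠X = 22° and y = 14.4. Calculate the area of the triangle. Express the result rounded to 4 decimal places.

The third angle is ∠Y = 180° − ∠X − ∠Z = 99.00°.
Law of sines: z = y·sin Z/sin Y ≈ 12.497.
Law of sines: x = y·sin X/sin Y ≈ 5.4616.
Area = ½·y·z·sin X ≈ 33.707.

area ≈ 33.7067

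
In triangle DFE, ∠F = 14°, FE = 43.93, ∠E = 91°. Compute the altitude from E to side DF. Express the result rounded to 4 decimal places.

10.6276

The third angle is ∠D = 180° − ∠F − ∠E = 75.00°.
Law of sines: ED = FE·sin F/sin D ≈ 11.003.
Law of sines: DF = FE·sin E/sin D ≈ 45.473.
Area = ½·FE·ED·sin E ≈ 241.63.
The altitude from E has length 2·area/DF ≈ 10.628.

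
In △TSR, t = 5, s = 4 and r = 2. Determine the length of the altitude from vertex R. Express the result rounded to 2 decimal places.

Semiperimeter p = (5 + 4 + 2)/2 = 5.5.
Heron's formula: area = √(5.5·0.5·1.5·3.5) ≈ 3.7997.
The altitude from R has length 2·area/r ≈ 3.7997.

h_R ≈ 3.80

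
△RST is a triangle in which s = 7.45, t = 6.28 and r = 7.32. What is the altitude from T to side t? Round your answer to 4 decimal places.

h_T ≈ 6.6828

Semiperimeter p = (7.32 + 7.45 + 6.28)/2 = 10.525.
Heron's formula: area = √(10.525·3.205·3.075·4.245) ≈ 20.984.
The altitude from T has length 2·area/t ≈ 6.6828.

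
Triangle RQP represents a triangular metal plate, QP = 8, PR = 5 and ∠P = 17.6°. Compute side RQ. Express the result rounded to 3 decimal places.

By the law of cosines, RQ² = QP² + PR² − 2·QP·PR·cos P = 12.745, so RQ ≈ 3.57.

3.570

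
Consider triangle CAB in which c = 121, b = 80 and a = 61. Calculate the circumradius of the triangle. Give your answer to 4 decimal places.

By the law of cosines, cos C = (a² + b² − c²) / (2·a·b) ≈ -0.46311, so ∠C ≈ 117.59°.
Circumradius = c/(2 sin C) ≈ 68.261.

R ≈ 68.2614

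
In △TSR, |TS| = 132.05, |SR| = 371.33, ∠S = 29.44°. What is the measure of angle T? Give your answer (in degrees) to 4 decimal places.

By the law of cosines, |RT|² = |TS|² + |SR|² − 2·|TS|·|SR|·cos S = 69918, so |RT| ≈ 264.42.
Law of cosines again: cos T = (|RT|² + |TS|² − |SR|²)/(2·|RT|·|TS|) ≈ -0.72358, so ∠T ≈ 136.35°.

136.3511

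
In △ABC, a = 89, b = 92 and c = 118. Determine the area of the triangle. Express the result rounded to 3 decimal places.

Semiperimeter s = (89 + 92 + 118)/2 = 149.5.
Heron's formula: area = √(149.5·60.5·57.5·31.5) ≈ 4047.5.

area ≈ 4047.506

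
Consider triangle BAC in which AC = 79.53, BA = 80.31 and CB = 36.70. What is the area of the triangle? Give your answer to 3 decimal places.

area ≈ 1427.030

Semiperimeter s = (79.53 + 36.7 + 80.31)/2 = 98.27.
Heron's formula: area = √(98.27·18.74·61.57·17.96) ≈ 1427.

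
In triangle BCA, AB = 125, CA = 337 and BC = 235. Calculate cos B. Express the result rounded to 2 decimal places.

By the law of cosines, cos B = (AB² + BC² − CA²) / (2·AB·BC) ≈ -0.72713, so ∠B ≈ 2.3849 rad.

-0.73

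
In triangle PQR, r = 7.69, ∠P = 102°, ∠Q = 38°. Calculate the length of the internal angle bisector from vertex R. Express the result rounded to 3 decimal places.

t_R ≈ 8.495

The third angle is ∠R = 180° − ∠P − ∠Q = 40.00°.
Law of sines: p = r·sin P/sin R ≈ 11.702.
Law of sines: q = r·sin Q/sin R ≈ 7.3655.
The bisector from R has length 2·p·q·cos(∠R/2)/(p+q) ≈ 8.4954.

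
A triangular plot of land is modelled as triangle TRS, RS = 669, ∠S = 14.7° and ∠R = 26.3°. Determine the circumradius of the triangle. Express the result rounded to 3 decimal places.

509.863

The third angle is ∠T = 180° − ∠R − ∠S = 139.00°.
Law of sines: ST = RS·sin R/sin T ≈ 451.81.
Law of sines: TR = RS·sin S/sin T ≈ 258.76.
Circumradius = RS/(2 sin T) ≈ 509.86.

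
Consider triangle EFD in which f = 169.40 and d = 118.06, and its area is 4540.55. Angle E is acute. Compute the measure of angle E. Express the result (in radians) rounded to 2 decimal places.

From area = ½·f·d·sin E, we get sin E = 2·area/(f·d) ≈ 0.45407.
Taking the acute solution, ∠E ≈ 0.471 rad.

∠E ≈ 0.47 rad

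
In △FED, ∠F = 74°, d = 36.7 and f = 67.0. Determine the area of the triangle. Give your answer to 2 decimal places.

Law of sines: sin D = d·sin F/f ≈ 0.52654.
Since f ≥ d, only the acute value applies: ∠D ≈ 31.77°.
Then ∠E = 180° − ∠F − ∠D ≈ 74.23°.
Law of sines gives e = f·sin E/sin F ≈ 67.076.
Area = ½·f·d·sin E ≈ 1183.2.

area ≈ 1183.16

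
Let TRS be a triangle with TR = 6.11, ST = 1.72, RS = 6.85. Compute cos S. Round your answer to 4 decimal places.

By the law of cosines, cos S = (RS² + ST² − TR²) / (2·RS·ST) ≈ 0.53254, so ∠S ≈ 57.82°.

0.5325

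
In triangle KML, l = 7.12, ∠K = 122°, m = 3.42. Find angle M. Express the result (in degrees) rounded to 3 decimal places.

17.989

By the law of cosines, k² = m² + l² − 2·m·l·cos K = 88.198, so k ≈ 9.3914.
Law of cosines again: cos M = (l² + k² − m²)/(2·l·k) ≈ 0.95112, so ∠M ≈ 17.99°.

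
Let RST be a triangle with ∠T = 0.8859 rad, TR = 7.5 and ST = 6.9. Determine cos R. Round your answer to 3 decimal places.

By the law of cosines, RS² = ST² + TR² − 2·ST·TR·cos T = 38.387, so RS ≈ 6.1957.
Law of cosines again: cos R = (TR² + RS² − ST²)/(2·TR·RS) ≈ 0.50601, so ∠R ≈ 1.0402 rad.

cos R ≈ 0.506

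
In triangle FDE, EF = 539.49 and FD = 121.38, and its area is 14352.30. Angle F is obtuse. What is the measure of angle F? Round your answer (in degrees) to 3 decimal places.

∠F ≈ 154.001°

From area = ½·EF·FD·sin F, we get sin F = 2·area/(EF·FD) ≈ 0.43835.
Taking the obtuse solution, ∠F ≈ 154.00°.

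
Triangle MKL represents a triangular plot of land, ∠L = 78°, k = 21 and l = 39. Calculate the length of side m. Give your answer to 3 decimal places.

Law of sines: sin K = k·sin L/l ≈ 0.52669.
Since l ≥ k, only the acute value applies: ∠K ≈ 31.78°.
Then ∠M = 180° − ∠L − ∠K ≈ 70.22°.
Law of sines gives m = l·sin M/sin L ≈ 37.518.

37.518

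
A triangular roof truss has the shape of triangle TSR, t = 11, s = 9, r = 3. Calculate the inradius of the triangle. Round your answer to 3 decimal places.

0.961

Semiperimeter p = (11 + 9 + 3)/2 = 11.5.
Heron's formula: area = √(11.5·0.5·2.5·8.5) ≈ 11.054.
Inradius = area/p = 11.054/11.5 ≈ 0.9612.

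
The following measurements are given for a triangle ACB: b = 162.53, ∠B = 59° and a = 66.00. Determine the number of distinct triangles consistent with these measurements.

1

a·sin B = 66.00·sin(59°) ≈ 56.57.
Since b ≥ a, exactly one triangle exists.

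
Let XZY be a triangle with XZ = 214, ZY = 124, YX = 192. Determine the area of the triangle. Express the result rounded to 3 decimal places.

area ≈ 11794.486

Semiperimeter s = (124 + 192 + 214)/2 = 265.
Heron's formula: area = √(265·141·73·51) ≈ 11794.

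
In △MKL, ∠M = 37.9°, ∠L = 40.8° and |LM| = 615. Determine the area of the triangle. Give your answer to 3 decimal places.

The third angle is ∠K = 180° − ∠L − ∠M = 101.30°.
Law of sines: |KL| = |LM|·sin M/sin K ≈ 385.25.
Law of sines: |MK| = |LM|·sin L/sin K ≈ 409.8.
Area = ½·|LM|·|KL|·sin L ≈ 77408.

area ≈ 77407.801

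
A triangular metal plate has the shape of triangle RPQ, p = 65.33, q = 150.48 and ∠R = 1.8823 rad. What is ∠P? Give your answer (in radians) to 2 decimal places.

By the law of cosines, r² = p² + q² − 2·p·q·cos R = 32938, so r ≈ 181.49.
Law of cosines again: cos P = (q² + r² − p²)/(2·q·r) ≈ 0.93947, so ∠P ≈ 0.3497 rad.

∠P ≈ 0.35 rad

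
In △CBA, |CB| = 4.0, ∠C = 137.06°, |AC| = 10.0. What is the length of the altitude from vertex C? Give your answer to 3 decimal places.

h_C ≈ 2.062

By the law of cosines, |BA|² = |AC|² + |CB|² − 2·|AC|·|CB|·cos C = 174.57, so |BA| ≈ 13.212.
Area = ½·|AC|·|CB|·sin C ≈ 13.625.
The altitude from C has length 2·area/|BA| ≈ 2.0624.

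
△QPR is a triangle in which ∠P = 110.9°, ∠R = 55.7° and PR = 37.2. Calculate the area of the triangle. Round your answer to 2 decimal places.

The third angle is ∠Q = 180° − ∠P − ∠R = 13.40°.
Law of sines: RQ = PR·sin P/sin Q ≈ 149.96.
Law of sines: QP = PR·sin R/sin Q ≈ 132.6.
Area = ½·PR·RQ·sin R ≈ 2304.2.

area ≈ 2304.17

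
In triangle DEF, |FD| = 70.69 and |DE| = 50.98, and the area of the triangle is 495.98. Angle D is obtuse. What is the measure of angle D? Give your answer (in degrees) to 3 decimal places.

From area = ½·|FD|·|DE|·sin D, we get sin D = 2·area/(|FD|·|DE|) ≈ 0.27526.
Taking the obtuse solution, ∠D ≈ 164.02°.

∠D ≈ 164.023°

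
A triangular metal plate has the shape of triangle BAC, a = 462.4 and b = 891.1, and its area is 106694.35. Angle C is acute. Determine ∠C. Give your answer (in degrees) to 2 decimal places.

31.19

From area = ½·b·a·sin C, we get sin C = 2·area/(b·a) ≈ 0.51788.
Taking the acute solution, ∠C ≈ 31.19°.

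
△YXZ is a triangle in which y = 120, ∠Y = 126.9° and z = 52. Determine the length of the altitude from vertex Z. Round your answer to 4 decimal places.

h_Z ≈ 65.0486

Law of sines: sin Z = z·sin Y/y ≈ 0.34653.
Since y ≥ z, only the acute value applies: ∠Z ≈ 20.28°.
Then ∠X = 180° − ∠Y − ∠Z ≈ 32.82°.
Law of sines gives x = y·sin X/sin Y ≈ 81.343.
Area = ½·y·z·sin X ≈ 1691.3.
The altitude from Z has length 2·area/z ≈ 65.049.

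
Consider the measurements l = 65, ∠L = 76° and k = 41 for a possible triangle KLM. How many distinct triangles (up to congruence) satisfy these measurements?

1

k·sin L = 41·sin(76°) ≈ 39.78.
Since l ≥ k, exactly one triangle exists.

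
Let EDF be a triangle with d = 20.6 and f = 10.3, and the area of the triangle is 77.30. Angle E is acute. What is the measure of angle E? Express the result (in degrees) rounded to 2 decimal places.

46.77

From area = ½·d·f·sin E, we get sin E = 2·area/(d·f) ≈ 0.72863.
Taking the acute solution, ∠E ≈ 46.77°.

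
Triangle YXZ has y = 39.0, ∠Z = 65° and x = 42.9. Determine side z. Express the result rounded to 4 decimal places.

44.1276

By the law of cosines, z² = y² + x² − 2·y·x·cos Z = 1947.2, so z ≈ 44.128.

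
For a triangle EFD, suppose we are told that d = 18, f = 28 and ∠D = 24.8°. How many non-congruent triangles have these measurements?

f·sin D = 28·sin(24.8°) ≈ 11.74.
Since f sin D < d < f (11.74 < 18 < 28), two triangles exist.

2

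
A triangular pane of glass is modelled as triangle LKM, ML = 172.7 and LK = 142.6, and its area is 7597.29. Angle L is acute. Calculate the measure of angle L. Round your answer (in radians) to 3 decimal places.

0.665

From area = ½·ML·LK·sin L, we get sin L = 2·area/(ML·LK) ≈ 0.61699.
Taking the acute solution, ∠L ≈ 0.665 rad.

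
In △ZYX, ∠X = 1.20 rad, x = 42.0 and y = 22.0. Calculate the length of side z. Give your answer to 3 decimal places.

Law of sines: sin Y = y·sin X/x ≈ 0.48821.
Since x ≥ y, only the acute value applies: ∠Y ≈ 0.510 rad.
Then ∠Z = π − ∠X − ∠Y ≈ 1.432 rad.
Law of sines gives z = x·sin Z/sin X ≈ 44.626.

44.626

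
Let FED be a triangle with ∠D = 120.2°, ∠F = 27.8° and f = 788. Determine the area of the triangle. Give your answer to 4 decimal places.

area ≈ 304886.2908

The third angle is ∠E = 180° − ∠D − ∠F = 32.00°.
Law of sines: e = f·sin E/sin F ≈ 895.34.
Law of sines: d = f·sin D/sin F ≈ 1460.3.
Area = ½·f·e·sin D ≈ 3.0489e+05.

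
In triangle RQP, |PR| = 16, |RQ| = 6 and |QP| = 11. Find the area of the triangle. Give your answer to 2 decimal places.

area ≈ 21.83

Semiperimeter s = (11 + 16 + 6)/2 = 16.5.
Heron's formula: area = √(16.5·5.5·0.5·10.5) ≈ 21.827.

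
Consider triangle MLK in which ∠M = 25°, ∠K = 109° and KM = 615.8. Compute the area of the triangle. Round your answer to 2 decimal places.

The third angle is ∠L = 180° − ∠K − ∠M = 46.00°.
Law of sines: LK = KM·sin M/sin L ≈ 361.79.
Law of sines: ML = KM·sin K/sin L ≈ 809.42.
Area = ½·KM·LK·sin K ≈ 1.0533e+05.

105325.52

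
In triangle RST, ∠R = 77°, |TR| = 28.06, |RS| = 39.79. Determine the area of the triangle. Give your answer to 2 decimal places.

Area = ½·|TR|·|RS|·sin R ≈ 543.95.

area ≈ 543.95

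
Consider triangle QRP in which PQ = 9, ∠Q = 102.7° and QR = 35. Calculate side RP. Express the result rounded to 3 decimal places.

By the law of cosines, RP² = PQ² + QR² − 2·PQ·QR·cos Q = 1444.5, so RP ≈ 38.007.

38.007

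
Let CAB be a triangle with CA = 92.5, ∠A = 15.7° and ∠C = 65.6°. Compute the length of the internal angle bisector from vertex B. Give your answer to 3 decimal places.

The third angle is ∠B = 180° − ∠C − ∠A = 98.70°.
Law of sines: AB = CA·sin C/sin B ≈ 85.219.
Law of sines: BC = CA·sin A/sin B ≈ 25.322.
The bisector from B has length 2·AB·BC·cos(∠B/2)/(AB+BC) ≈ 25.434.

25.434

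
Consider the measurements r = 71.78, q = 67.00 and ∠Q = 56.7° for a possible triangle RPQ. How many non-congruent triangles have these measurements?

2

r·sin Q = 71.78·sin(56.7°) ≈ 59.99.
Since r sin Q < q < r (59.99 < 67.00 < 71.78), two triangles exist.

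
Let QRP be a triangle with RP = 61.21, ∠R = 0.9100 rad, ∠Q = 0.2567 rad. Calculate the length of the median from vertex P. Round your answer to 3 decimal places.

m_P ≈ 87.770

The third angle is ∠P = π − ∠Q − ∠R = 1.9749 rad.
Law of sines: PQ = RP·sin R/sin Q ≈ 190.34.
Law of sines: QR = RP·sin P/sin Q ≈ 221.67.
Median from P: ½√(2·RP² + 2·PQ² − QR²) ≈ 87.77.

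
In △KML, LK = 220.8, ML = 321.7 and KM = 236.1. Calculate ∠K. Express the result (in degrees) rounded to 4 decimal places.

By the law of cosines, cos K = (LK² + KM² − ML²) / (2·LK·KM) ≈ 0.00964, so ∠K ≈ 89.45°.

∠K ≈ 89.4477°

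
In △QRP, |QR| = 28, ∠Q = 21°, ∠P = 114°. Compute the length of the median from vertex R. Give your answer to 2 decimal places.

The third angle is ∠R = 180° − ∠P − ∠Q = 45.00°.
Law of sines: |RP| = |QR|·sin Q/sin P ≈ 10.984.
Law of sines: |PQ| = |QR|·sin R/sin P ≈ 21.673.
Median from R: ½√(2·|QR|² + 2·|RP|² − |PQ|²) ≈ 18.3.

18.30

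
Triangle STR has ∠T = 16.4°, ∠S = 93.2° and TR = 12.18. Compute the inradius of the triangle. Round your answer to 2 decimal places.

r ≈ 1.46

The third angle is ∠R = 180° − ∠S − ∠T = 70.40°.
Law of sines: RS = TR·sin T/sin S ≈ 3.4443.
Law of sines: ST = TR·sin R/sin S ≈ 11.492.
Area = ½·TR·RS·sin R ≈ 19.76.
Semiperimeter s = (12.18+3.4443+11.492)/2 = 13.558.
Inradius = area/s = 19.76/13.558 ≈ 1.4574.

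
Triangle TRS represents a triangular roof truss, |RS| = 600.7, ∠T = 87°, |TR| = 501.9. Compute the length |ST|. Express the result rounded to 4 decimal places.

Law of sines: sin S = |TR|·sin T/|RS| ≈ 0.83438.
Since |RS| ≥ |TR|, only the acute value applies: ∠S ≈ 56.55°.
Then ∠R = 180° − ∠T − ∠S ≈ 36.45°.
Law of sines gives |ST| = |RS|·sin R/sin T ≈ 357.37.

357.3669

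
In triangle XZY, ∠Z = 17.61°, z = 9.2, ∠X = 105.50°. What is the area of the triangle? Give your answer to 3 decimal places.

area ≈ 112.909

The third angle is ∠Y = 180° − ∠X − ∠Z = 56.89°.
Law of sines: x = z·sin X/sin Z ≈ 29.304.
Law of sines: y = z·sin Y/sin Z ≈ 25.472.
Area = ½·z·x·sin Y ≈ 112.91.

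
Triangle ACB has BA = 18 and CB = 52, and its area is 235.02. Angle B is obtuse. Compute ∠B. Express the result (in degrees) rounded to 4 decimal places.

From area = ½·CB·BA·sin B, we get sin B = 2·area/(CB·BA) ≈ 0.50218.
Taking the obtuse solution, ∠B ≈ 149.86°.

149.8557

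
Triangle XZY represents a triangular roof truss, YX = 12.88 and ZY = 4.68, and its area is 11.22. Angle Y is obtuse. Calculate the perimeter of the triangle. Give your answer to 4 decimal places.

From area = ½·ZY·YX·sin Y, we get sin Y = 2·area/(ZY·YX) ≈ 0.37227.
Taking the obtuse solution, ∠Y ≈ 158.14°.
Law of cosines then gives XZ ≈ 17.312.
Perimeter = 4.68 + 12.88 + 17.312 = 34.872.

34.8715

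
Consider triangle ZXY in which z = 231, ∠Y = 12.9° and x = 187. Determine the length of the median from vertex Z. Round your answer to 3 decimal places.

78.756

By the law of cosines, y² = z² + x² − 2·z·x·cos Y = 4116.5, so y ≈ 64.16.
Median from Z: ½√(2·x² + 2·y² − z²) ≈ 78.756.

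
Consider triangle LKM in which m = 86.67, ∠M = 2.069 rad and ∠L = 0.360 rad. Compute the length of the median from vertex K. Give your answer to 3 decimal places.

The third angle is ∠K = π − ∠M − ∠L = 0.713 rad.
Law of sines: l = m·sin L/sin M ≈ 34.757.
Law of sines: k = m·sin K/sin M ≈ 64.506.
Median from K: ½√(2·m² + 2·l² − k²) ≈ 57.616.

m_K ≈ 57.616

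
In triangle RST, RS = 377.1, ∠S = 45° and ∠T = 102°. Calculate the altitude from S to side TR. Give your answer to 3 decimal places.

The third angle is ∠R = 180° − ∠S − ∠T = 33.00°.
Law of sines: ST = RS·sin R/sin T ≈ 209.97.
Law of sines: TR = RS·sin S/sin T ≈ 272.61.
Area = ½·RS·ST·sin S ≈ 27994.
The altitude from S has length 2·area/TR ≈ 205.38.

h_S ≈ 205.383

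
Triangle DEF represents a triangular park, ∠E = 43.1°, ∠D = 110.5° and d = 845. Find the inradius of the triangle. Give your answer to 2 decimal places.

The third angle is ∠F = 180° − ∠D − ∠E = 26.40°.
Law of sines: e = d·sin E/sin D ≈ 616.4.
Law of sines: f = d·sin F/sin D ≈ 401.12.
Area = ½·d·e·sin F ≈ 1.158e+05.
Semiperimeter s = (845+616.4+401.12)/2 = 931.26.
Inradius = area/s = 1.158e+05/931.26 ≈ 124.34.

r ≈ 124.34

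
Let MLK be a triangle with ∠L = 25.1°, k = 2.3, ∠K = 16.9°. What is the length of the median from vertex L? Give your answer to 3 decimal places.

The third angle is ∠M = 180° − ∠L − ∠K = 138.00°.
Law of sines: m = k·sin M/sin K ≈ 5.2941.
Law of sines: l = k·sin L/sin K ≈ 3.3562.
Median from L: ½√(2·k² + 2·m² − l²) ≈ 3.7206.

3.721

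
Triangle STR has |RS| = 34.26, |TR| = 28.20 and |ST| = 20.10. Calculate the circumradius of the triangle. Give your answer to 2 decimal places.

By the law of cosines, cos S = (|RS|² + |ST|² − |TR|²) / (2·|RS|·|ST|) ≈ 0.56817, so ∠S ≈ 55.38°.
Circumradius = |TR|/(2 sin S) ≈ 17.134.

17.13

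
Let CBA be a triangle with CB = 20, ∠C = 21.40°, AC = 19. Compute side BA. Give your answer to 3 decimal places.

By the law of cosines, BA² = AC² + CB² − 2·AC·CB·cos C = 53.398, so BA ≈ 7.3074.

7.307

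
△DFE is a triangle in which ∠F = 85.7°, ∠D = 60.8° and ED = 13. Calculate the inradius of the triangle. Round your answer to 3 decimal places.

The third angle is ∠E = 180° − ∠D − ∠F = 33.50°.
Law of sines: FE = ED·sin D/sin F ≈ 11.38.
Law of sines: DF = ED·sin E/sin F ≈ 7.1954.
Area = ½·ED·FE·sin E ≈ 40.827.
Semiperimeter s = (11.38+13+7.1954)/2 = 15.788.
Inradius = area/s = 40.827/15.788 ≈ 2.586.

r ≈ 2.586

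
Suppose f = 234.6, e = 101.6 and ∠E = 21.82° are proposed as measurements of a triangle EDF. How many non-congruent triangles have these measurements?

f·sin E = 234.6·sin(21.82°) ≈ 87.2.
Since f sin E < e < f (87.2 < 101.6 < 234.6), two triangles exist.

2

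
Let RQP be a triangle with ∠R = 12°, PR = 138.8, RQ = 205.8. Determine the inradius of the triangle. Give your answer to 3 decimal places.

By the law of cosines, QP² = PR² + RQ² − 2·PR·RQ·cos R = 5737.4, so QP ≈ 75.746.
Area = ½·PR·RQ·sin R ≈ 2969.5.
Semiperimeter s = (75.746+138.8+205.8)/2 = 210.17.
Inradius = area/s = 2969.5/210.17 ≈ 14.129.

14.129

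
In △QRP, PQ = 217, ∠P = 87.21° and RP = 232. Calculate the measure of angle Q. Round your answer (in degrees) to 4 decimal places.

48.4038

By the law of cosines, QR² = RP² + PQ² − 2·RP·PQ·cos P = 96012, so QR ≈ 309.86.
Law of cosines again: cos Q = (PQ² + QR² − RP²)/(2·PQ·QR) ≈ 0.66388, so ∠Q ≈ 48.40°.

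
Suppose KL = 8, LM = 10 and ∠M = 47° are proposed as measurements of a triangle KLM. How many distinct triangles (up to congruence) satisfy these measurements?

2

LM·sin M = 10·sin(47°) ≈ 7.314.
Since LM sin M < KL < LM (7.314 < 8 < 10), two triangles exist.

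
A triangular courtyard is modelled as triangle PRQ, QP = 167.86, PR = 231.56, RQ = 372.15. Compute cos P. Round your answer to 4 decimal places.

By the law of cosines, cos P = (QP² + PR² − RQ²) / (2·QP·PR) ≈ -0.72934, so ∠P ≈ 136.83°.

cos P ≈ -0.7293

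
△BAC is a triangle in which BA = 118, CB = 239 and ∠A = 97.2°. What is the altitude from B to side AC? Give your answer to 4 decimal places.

Law of sines: sin C = BA·sin A/CB ≈ 0.48983.
Since CB ≥ BA, only the acute value applies: ∠C ≈ 29.33°.
Then ∠B = 180° − ∠A − ∠C ≈ 53.47°.
Law of sines gives AC = CB·sin B/sin A ≈ 193.58.
Area = ½·CB·BA·sin B ≈ 11331.
The altitude from B has length 2·area/AC ≈ 117.07.

h_B ≈ 117.0695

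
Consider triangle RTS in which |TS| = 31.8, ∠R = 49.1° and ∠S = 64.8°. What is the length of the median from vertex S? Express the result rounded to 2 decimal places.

The third angle is ∠T = 180° − ∠S − ∠R = 66.10°.
Law of sines: |SR| = |TS|·sin T/sin R ≈ 38.464.
Law of sines: |RT| = |TS|·sin S/sin R ≈ 38.068.
Median from S: ½√(2·|TS|² + 2·|SR|² − |RT|²) ≈ 29.717.

m_S ≈ 29.72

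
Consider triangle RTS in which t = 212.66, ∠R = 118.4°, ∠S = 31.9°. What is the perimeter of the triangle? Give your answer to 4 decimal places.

perimeter ≈ 817.0369

The third angle is ∠T = 180° − ∠S − ∠R = 29.70°.
Law of sines: r = t·sin R/sin T ≈ 377.56.
Law of sines: s = t·sin S/sin T ≈ 226.82.
Semiperimeter p = (377.56+212.66+226.82)/2 = 408.52.
Perimeter = 377.56 + 212.66 + 226.82 = 817.04.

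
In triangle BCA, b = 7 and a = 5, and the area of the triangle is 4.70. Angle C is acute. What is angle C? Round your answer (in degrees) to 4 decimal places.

From area = ½·a·b·sin C, we get sin C = 2·area/(a·b) ≈ 0.26857.
Taking the acute solution, ∠C ≈ 15.58°.

∠C ≈ 15.5793°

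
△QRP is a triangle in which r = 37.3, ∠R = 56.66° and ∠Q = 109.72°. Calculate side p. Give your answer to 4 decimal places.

10.5138

The third angle is ∠P = 180° − ∠Q − ∠R = 13.62°.
Law of sines: p = r·sin P/sin R ≈ 10.514.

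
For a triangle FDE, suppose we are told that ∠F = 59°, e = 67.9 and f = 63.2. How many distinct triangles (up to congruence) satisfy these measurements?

2

e·sin F = 67.9·sin(59°) ≈ 58.2.
Since e sin F < f < e (58.2 < 63.2 < 67.9), two triangles exist.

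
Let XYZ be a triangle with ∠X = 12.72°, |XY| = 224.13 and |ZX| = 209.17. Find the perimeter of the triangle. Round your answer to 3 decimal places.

By the law of cosines, |YZ|² = |ZX|² + |XY|² − 2·|ZX|·|XY|·cos X = 2524.9, so |YZ| ≈ 50.249.
Semiperimeter s = (50.249+209.17+224.13)/2 = 241.77.
Perimeter = 50.249 + 209.17 + 224.13 = 483.55.

perimeter ≈ 483.549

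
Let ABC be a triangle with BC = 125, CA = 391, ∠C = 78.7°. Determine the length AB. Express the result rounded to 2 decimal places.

386.46

By the law of cosines, AB² = BC² + CA² − 2·BC·CA·cos C = 1.4935e+05, so AB ≈ 386.46.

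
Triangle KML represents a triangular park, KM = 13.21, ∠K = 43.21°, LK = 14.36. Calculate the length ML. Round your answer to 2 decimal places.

By the law of cosines, ML² = LK² + KM² − 2·LK·KM·cos K = 104.19, so ML ≈ 10.208.

10.21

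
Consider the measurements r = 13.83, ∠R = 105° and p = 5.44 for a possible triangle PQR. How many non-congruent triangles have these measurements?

p·sin R = 5.44·sin(105°) ≈ 5.255.
Since ∠R is not acute, a triangle exists only if r > p; here r > p, so there is exactly one triangle.

1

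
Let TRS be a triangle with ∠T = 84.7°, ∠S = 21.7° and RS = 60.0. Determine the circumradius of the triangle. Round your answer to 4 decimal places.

30.1288

The third angle is ∠R = 180° − ∠S − ∠T = 73.60°.
Law of sines: ST = RS·sin R/sin T ≈ 57.806.
Law of sines: TR = RS·sin S/sin T ≈ 22.28.
Circumradius = RS/(2 sin T) ≈ 30.129.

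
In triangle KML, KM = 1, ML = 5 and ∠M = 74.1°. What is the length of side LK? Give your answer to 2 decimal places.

By the law of cosines, LK² = KM² + ML² − 2·KM·ML·cos M = 23.26, so LK ≈ 4.8229.

4.82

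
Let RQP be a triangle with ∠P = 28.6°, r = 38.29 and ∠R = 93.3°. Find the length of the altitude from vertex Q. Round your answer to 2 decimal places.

18.33

The third angle is ∠Q = 180° − ∠P − ∠R = 58.10°.
Law of sines: q = r·sin Q/sin R ≈ 32.561.
Law of sines: p = r·sin P/sin R ≈ 18.36.
Area = ½·r·q·sin P ≈ 298.41.
The altitude from Q has length 2·area/q ≈ 18.329.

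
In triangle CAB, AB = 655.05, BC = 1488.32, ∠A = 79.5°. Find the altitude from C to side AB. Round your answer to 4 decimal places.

Law of sines: sin C = AB·sin A/BC ≈ 0.43276.
Since BC ≥ AB, only the acute value applies: ∠C ≈ 25.64°.
Then ∠B = 180° − ∠A − ∠C ≈ 74.86°.
Law of sines gives CA = BC·sin B/sin A ≈ 1461.1.
Area = ½·BC·AB·sin B ≈ 4.7054e+05.
The altitude from C has length 2·area/AB ≈ 1436.6.

h_C ≈ 1436.6431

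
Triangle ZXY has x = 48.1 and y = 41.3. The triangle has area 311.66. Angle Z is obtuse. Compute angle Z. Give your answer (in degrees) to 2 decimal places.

From area = ½·x·y·sin Z, we get sin Z = 2·area/(x·y) ≈ 0.31377.
Taking the obtuse solution, ∠Z ≈ 161.71°.

161.71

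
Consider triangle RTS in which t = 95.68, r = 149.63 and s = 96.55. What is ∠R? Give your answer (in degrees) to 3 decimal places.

By the law of cosines, cos R = (t² + s² − r²) / (2·t·s) ≈ -0.21177, so ∠R ≈ 102.23°.

∠R ≈ 102.226°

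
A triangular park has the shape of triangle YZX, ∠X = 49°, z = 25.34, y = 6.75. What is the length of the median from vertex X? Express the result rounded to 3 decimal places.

By the law of cosines, x² = y² + z² − 2·y·z·cos X = 463.25, so x ≈ 21.523.
Median from X: ½√(2·y² + 2·z² − x²) ≈ 15.101.

15.101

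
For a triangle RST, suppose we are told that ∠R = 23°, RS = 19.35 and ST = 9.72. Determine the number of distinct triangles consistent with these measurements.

2

RS·sin R = 19.35·sin(23°) ≈ 7.561.
Since RS sin R < ST < RS (7.561 < 9.72 < 19.35), two triangles exist.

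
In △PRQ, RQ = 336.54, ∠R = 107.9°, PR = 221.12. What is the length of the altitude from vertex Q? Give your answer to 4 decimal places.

By the law of cosines, QP² = PR² + RQ² − 2·PR·RQ·cos R = 2.079e+05, so QP ≈ 455.96.
Area = ½·PR·RQ·sin R ≈ 35407.
The altitude from Q has length 2·area/PR ≈ 320.25.

h_Q ≈ 320.2496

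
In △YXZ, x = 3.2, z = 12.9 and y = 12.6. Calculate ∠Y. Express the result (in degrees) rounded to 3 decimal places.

By the law of cosines, cos Y = (x² + z² − y²) / (2·x·z) ≈ 0.21669, so ∠Y ≈ 77.49°.

∠Y ≈ 77.485°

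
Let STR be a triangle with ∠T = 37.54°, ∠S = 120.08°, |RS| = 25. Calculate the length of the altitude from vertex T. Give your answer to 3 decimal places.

The third angle is ∠R = 180° − ∠S − ∠T = 22.38°.
Law of sines: |TR| = |RS|·sin S/sin T ≈ 35.504.
Law of sines: |ST| = |RS|·sin R/sin T ≈ 15.622.
Area = ½·|RS|·|TR|·sin R ≈ 168.98.
The altitude from T has length 2·area/|RS| ≈ 13.518.

13.518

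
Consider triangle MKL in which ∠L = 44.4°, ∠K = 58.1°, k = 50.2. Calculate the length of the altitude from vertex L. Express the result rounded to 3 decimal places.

The third angle is ∠M = 180° − ∠K − ∠L = 77.50°.
Law of sines: m = k·sin M/sin K ≈ 57.729.
Law of sines: l = k·sin L/sin K ≈ 41.371.
Area = ½·k·m·sin L ≈ 1013.8.
The altitude from L has length 2·area/l ≈ 49.01.

h_L ≈ 49.010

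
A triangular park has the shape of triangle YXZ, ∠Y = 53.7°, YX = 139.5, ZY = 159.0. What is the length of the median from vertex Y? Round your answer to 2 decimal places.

By the law of cosines, XZ² = ZY² + YX² − 2·ZY·YX·cos Y = 18479, so XZ ≈ 135.94.
Median from Y: ½√(2·ZY² + 2·YX² − XZ²) ≈ 133.23.

m_Y ≈ 133.23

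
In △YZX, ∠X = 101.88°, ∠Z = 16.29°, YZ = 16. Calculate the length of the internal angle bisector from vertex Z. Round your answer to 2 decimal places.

t_Z ≈ 15.01

The third angle is ∠Y = 180° − ∠Z − ∠X = 61.83°.
Law of sines: ZX = YZ·sin Y/sin X ≈ 14.414.
Law of sines: XY = YZ·sin Z/sin X ≈ 4.5862.
The bisector from Z has length 2·YZ·ZX·cos(∠Z/2)/(YZ+ZX) ≈ 15.012.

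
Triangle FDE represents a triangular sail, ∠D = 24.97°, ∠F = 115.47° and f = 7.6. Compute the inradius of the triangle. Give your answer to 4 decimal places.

1.0415

The third angle is ∠E = 180° − ∠F − ∠D = 39.56°.
Law of sines: d = f·sin D/sin F ≈ 3.5537.
Law of sines: e = f·sin E/sin F ≈ 5.3614.
Area = ½·f·d·sin E ≈ 8.6005.
Semiperimeter s = (7.6+3.5537+5.3614)/2 = 8.2575.
Inradius = area/s = 8.6005/8.2575 ≈ 1.0415.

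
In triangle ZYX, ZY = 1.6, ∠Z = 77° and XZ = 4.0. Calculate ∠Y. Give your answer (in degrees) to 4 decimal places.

By the law of cosines, YX² = XZ² + ZY² − 2·XZ·ZY·cos Z = 15.681, so YX ≈ 3.9599.
Law of cosines again: cos Y = (ZY² + YX² − XZ²)/(2·ZY·YX) ≈ 0.17682, so ∠Y ≈ 79.82°.

79.8153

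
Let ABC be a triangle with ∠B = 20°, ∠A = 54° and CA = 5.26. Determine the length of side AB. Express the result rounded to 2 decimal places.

The third angle is ∠C = 180° − ∠A − ∠B = 106.00°.
Law of sines: AB = CA·sin C/sin B ≈ 14.783.

14.78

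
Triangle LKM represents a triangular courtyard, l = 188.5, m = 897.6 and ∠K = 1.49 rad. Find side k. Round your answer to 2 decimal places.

By the law of cosines, k² = m² + l² − 2·m·l·cos K = 8.1391e+05, so k ≈ 902.17.

902.17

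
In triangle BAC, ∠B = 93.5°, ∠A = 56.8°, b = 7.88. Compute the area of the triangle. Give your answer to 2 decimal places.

12.90

The third angle is ∠C = 180° − ∠B − ∠A = 29.70°.
Law of sines: a = b·sin A/sin B ≈ 6.606.
Law of sines: c = b·sin C/sin B ≈ 3.9115.
Area = ½·b·a·sin C ≈ 12.896.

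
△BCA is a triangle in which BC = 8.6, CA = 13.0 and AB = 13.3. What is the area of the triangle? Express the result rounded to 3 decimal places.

area ≈ 53.404

Semiperimeter s = (13 + 13.3 + 8.6)/2 = 17.45.
Heron's formula: area = √(17.45·4.45·4.15·8.85) ≈ 53.404.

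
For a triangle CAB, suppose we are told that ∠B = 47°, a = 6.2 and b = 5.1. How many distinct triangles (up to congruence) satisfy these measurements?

2

a·sin B = 6.2·sin(47°) ≈ 4.534.
Since a sin B < b < a (4.534 < 5.1 < 6.2), two triangles exist.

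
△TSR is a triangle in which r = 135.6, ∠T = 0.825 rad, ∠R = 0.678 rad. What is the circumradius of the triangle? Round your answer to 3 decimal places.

The third angle is ∠S = π − ∠R − ∠T = 1.639 rad.
Law of sines: t = r·sin T/sin R ≈ 158.8.
Law of sines: s = r·sin S/sin R ≈ 215.69.
Circumradius = r/(2 sin R) ≈ 108.09.

108.093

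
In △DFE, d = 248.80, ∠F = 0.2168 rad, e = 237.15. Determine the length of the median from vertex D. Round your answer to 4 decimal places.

By the law of cosines, f² = e² + d² − 2·e·d·cos F = 2898.1, so f ≈ 53.834.
Median from D: ½√(2·f² + 2·e² − d²) ≈ 118.72.

118.7172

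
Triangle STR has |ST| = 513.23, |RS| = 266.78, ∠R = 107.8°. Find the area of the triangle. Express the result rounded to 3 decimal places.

Law of sines: sin T = |RS|·sin R/|ST| ≈ 0.49492.
Since |ST| ≥ |RS|, only the acute value applies: ∠T ≈ 29.66°.
Then ∠S = 180° − ∠R − ∠T ≈ 42.54°.
Law of sines gives |TR| = |ST|·sin S/sin R ≈ 364.41.
Area = ½·|ST|·|RS|·sin S ≈ 46282.

area ≈ 46281.877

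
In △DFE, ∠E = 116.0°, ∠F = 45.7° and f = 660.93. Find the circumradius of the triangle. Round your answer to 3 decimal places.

The third angle is ∠D = 180° − ∠F − ∠E = 18.30°.
Law of sines: d = f·sin D/sin F ≈ 289.97.
Law of sines: e = f·sin E/sin F ≈ 830.02.
Circumradius = f/(2 sin F) ≈ 461.74.

461.741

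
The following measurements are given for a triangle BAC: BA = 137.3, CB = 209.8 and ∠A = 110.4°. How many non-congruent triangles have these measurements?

BA·sin A = 137.3·sin(110.4°) ≈ 128.7.
Since ∠A is not acute, a triangle exists only if CB > BA; here CB > BA, so there is exactly one triangle.

1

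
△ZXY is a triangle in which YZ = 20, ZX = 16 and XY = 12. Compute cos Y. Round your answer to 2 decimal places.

By the law of cosines, cos Y = (XY² + YZ² − ZX²) / (2·XY·YZ) ≈ 0.60000, so ∠Y ≈ 53.13°.

cos Y ≈ 0.60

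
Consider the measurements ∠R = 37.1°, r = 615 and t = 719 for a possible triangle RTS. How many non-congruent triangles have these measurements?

2

t·sin R = 719·sin(37.1°) ≈ 433.7.
Since t sin R < r < t (433.7 < 615 < 719), two triangles exist.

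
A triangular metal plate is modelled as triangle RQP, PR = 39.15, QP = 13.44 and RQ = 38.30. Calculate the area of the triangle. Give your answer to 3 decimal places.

255.771

Semiperimeter s = (13.44 + 39.15 + 38.3)/2 = 45.445.
Heron's formula: area = √(45.445·32.005·6.295·7.145) ≈ 255.77.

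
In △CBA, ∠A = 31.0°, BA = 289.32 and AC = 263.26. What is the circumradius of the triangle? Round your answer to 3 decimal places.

By the law of cosines, CB² = BA² + AC² − 2·BA·AC·cos A = 22437, so CB ≈ 149.79.
Area = ½·BA·AC·sin A ≈ 19614.
Circumradius = CB/(2 sin A) ≈ 145.42.

145.417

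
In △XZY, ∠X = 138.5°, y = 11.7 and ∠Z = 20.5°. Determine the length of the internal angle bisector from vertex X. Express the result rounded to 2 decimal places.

4.10

The third angle is ∠Y = 180° − ∠X − ∠Z = 21.00°.
Law of sines: x = y·sin X/sin Y ≈ 21.633.
Law of sines: z = y·sin Z/sin Y ≈ 11.434.
The bisector from X has length 2·z·y·cos(∠X/2)/(z+y) ≈ 4.0975.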